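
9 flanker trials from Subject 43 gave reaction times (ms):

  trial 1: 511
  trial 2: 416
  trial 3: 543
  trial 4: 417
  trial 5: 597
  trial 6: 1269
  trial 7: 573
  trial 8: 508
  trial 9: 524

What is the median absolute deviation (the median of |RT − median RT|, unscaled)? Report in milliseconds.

49 ms

Sorted: 416, 417, 508, 511, 524, 543, 573, 597, 1269 → median = 524
|x − 524|: 13, 108, 19, 107, 73, 745, 49, 16, 0
Sorted deviations: 0, 13, 16, 19, 49, 73, 107, 108, 745 → MAD = 49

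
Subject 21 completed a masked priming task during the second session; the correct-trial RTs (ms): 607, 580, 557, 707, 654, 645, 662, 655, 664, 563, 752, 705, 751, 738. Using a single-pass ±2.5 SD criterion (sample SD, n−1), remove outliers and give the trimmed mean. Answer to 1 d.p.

n = 14, ΣRT = 9240, M = 660.000
Σ(x−M)² = 56596.00; s = √(56596.00/13) = 65.981
Cutoffs: 660.000 ± 2.5·65.981 → [495.0, 825.0]
No RTs fall outside the cutoffs; all 14 retained. Mean = 9240/14 = 660.000

660.0 ms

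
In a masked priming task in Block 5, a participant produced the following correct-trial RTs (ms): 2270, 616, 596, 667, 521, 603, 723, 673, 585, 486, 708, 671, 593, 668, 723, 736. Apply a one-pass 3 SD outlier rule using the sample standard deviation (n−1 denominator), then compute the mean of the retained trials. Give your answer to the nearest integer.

638 ms

n = 16, ΣRT = 11839, M = 739.938
Σ(x−M)² = 2575272.94; s = √(2575272.94/15) = 414.349
Cutoffs: 739.938 ± 3·414.349 → [-503.1, 1983.0]
Outside: 2270 → excluded.
Retained (n=15): Σ = 9569, mean = 9569/15 = 637.933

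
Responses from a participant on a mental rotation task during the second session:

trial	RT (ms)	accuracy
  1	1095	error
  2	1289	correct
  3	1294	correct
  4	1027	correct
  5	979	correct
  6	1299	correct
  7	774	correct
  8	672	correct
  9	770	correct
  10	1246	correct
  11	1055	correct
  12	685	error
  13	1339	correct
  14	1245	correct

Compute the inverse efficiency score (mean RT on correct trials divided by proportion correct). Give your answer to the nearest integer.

1263 ms

Correct trials (n=12): 1289, 1294, 1027, 979, 1299, 774, 672, 770, 1246, 1055, 1339, 1245
Mean correct RT = 12989/12 = 1082.4167 ms
Proportion correct = 12/14
IES = 1082.4167 / (12/14) = 1262.819 ms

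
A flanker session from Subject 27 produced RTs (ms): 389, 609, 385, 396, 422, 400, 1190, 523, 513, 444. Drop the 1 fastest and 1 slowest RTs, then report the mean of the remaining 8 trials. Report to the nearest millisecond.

Sorted: 385, 389, 396, 400, 422, 444, 513, 523, 609, 1190
Drop lowest 1 (385) and highest 1 (1190)
Remaining (n=8): Σ = 3696, mean = 3696/8 = 462.000

462 ms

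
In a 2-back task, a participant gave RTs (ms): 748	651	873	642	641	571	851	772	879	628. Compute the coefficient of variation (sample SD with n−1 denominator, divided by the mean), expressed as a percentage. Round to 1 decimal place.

15.7%

n = 10, Σ = 7256, M = 725.6000
Σ(x−M)² = 116776.400; s = √(116776.400/9) = 113.9085
CV = 113.9085 / 725.6000 = 0.15699 = 15.699%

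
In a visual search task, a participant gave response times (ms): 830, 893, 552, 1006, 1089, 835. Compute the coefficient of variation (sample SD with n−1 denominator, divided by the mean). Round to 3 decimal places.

n = 6, Σ = 5205, M = 867.5000
Σ(x−M)² = 170897.500; s = √(170897.500/5) = 184.8770
CV = 184.8770 / 867.5000 = 0.21311

0.213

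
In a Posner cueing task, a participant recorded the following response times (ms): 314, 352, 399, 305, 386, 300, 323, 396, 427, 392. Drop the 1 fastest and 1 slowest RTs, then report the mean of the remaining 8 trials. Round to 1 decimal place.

Sorted: 300, 305, 314, 323, 352, 386, 392, 396, 399, 427
Drop lowest 1 (300) and highest 1 (427)
Remaining (n=8): Σ = 2867, mean = 2867/8 = 358.375

358.4 ms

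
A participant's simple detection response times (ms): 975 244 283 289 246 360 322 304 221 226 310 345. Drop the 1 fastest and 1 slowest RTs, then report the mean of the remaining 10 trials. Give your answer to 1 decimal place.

Sorted: 221, 226, 244, 246, 283, 289, 304, 310, 322, 345, 360, 975
Drop lowest 1 (221) and highest 1 (975)
Remaining (n=10): Σ = 2929, mean = 2929/10 = 292.900

292.9 ms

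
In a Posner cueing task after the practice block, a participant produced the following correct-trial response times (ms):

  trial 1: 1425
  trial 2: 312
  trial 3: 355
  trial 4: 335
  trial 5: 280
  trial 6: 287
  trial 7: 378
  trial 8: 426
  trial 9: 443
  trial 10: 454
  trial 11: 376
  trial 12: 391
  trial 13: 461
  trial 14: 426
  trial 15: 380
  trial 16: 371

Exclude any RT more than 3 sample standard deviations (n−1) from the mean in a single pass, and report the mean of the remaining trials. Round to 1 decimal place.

378.3 ms

n = 16, ΣRT = 7100, M = 443.750
Σ(x−M)² = 1073383.00; s = √(1073383.00/15) = 267.505
Cutoffs: 443.750 ± 3·267.505 → [-358.8, 1246.3]
Outside: 1425 → excluded.
Retained (n=15): Σ = 5675, mean = 5675/15 = 378.333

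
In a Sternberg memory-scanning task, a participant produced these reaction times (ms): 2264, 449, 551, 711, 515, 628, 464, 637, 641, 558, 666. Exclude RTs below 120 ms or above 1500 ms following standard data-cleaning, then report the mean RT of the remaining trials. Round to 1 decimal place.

Excluded: 2264
Retained (n=10): Σ = 5820
Mean = 5820/10 = 582.0000

582.0 ms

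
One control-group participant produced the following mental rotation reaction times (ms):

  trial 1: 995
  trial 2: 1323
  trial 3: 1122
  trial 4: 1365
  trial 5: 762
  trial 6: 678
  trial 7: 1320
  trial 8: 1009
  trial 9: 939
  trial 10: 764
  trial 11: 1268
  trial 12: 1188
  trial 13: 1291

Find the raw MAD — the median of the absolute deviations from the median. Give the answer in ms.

Sorted: 678, 762, 764, 939, 995, 1009, 1122, 1188, 1268, 1291, 1320, 1323, 1365 → median = 1122
|x − 1122|: 127, 201, 0, 243, 360, 444, 198, 113, 183, 358, 146, 66, 169
Sorted deviations: 0, 66, 113, 127, 146, 169, 183, 198, 201, 243, 358, 360, 444 → MAD = 183

183 ms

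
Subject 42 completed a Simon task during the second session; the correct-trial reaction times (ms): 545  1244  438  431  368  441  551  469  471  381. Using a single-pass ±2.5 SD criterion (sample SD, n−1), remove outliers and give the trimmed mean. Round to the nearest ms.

455 ms

n = 10, ΣRT = 5339, M = 533.900
Σ(x−M)² = 592142.90; s = √(592142.90/9) = 256.503
Cutoffs: 533.900 ± 2.5·256.503 → [-107.4, 1175.2]
Outside: 1244 → excluded.
Retained (n=9): Σ = 4095, mean = 4095/9 = 455.000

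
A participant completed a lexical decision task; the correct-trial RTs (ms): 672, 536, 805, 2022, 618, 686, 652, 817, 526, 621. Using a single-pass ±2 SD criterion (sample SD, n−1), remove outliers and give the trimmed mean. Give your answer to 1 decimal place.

n = 10, ΣRT = 7955, M = 795.500
Σ(x−M)² = 1754616.50; s = √(1754616.50/9) = 441.540
Cutoffs: 795.500 ± 2·441.540 → [-87.6, 1678.6]
Outside: 2022 → excluded.
Retained (n=9): Σ = 5933, mean = 5933/9 = 659.222

659.2 ms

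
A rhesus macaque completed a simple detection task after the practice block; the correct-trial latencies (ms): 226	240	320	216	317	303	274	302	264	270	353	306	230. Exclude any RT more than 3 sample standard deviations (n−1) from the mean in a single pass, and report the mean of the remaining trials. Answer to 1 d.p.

278.5 ms

n = 13, ΣRT = 3621, M = 278.538
Σ(x−M)² = 21463.23; s = √(21463.23/12) = 42.292
Cutoffs: 278.538 ± 3·42.292 → [151.7, 405.4]
No RTs fall outside the cutoffs; all 13 retained. Mean = 3621/13 = 278.538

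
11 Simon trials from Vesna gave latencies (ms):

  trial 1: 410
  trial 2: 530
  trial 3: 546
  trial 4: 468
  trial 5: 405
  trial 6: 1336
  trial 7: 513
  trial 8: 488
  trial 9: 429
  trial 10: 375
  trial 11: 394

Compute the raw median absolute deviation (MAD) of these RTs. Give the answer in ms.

62 ms

Sorted: 375, 394, 405, 410, 429, 468, 488, 513, 530, 546, 1336 → median = 468
|x − 468|: 58, 62, 78, 0, 63, 868, 45, 20, 39, 93, 74
Sorted deviations: 0, 20, 39, 45, 58, 62, 63, 74, 78, 93, 868 → MAD = 62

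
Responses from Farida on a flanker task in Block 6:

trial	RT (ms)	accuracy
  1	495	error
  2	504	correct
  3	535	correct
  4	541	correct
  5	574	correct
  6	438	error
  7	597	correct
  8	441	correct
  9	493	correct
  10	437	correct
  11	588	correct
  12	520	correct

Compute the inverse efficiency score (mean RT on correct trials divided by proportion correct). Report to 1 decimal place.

Correct trials (n=10): 504, 535, 541, 574, 597, 441, 493, 437, 588, 520
Mean correct RT = 5230/10 = 523.0000 ms
Proportion correct = 10/12
IES = 523.0000 / (10/12) = 627.600 ms

627.6 ms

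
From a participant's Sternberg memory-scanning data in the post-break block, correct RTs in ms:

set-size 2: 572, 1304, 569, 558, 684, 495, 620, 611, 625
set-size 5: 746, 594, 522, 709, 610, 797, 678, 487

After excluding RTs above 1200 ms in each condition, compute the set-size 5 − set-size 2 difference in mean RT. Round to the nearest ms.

51 ms

set-size 2: exclude 1304
M(set-size 2) = 4734/8 = 591.750
M(set-size 5) = 5143/8 = 642.875
Difference = 642.875 − 591.750 = 51.125 ms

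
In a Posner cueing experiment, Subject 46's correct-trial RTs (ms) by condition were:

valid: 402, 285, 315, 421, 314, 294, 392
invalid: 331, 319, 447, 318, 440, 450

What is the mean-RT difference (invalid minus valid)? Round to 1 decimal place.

M(valid) = 2423/7 = 346.143
M(invalid) = 2305/6 = 384.167
Difference = 384.167 − 346.143 = 38.024 ms

38.0 ms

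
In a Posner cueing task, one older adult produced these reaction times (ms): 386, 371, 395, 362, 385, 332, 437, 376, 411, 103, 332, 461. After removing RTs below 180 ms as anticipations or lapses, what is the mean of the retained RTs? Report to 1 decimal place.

Excluded: 103
Retained (n=11): Σ = 4248
Mean = 4248/11 = 386.1818

386.2 ms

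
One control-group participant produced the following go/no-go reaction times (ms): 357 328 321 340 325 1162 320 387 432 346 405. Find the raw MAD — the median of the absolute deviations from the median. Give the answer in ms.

Sorted: 320, 321, 325, 328, 340, 346, 357, 387, 405, 432, 1162 → median = 346
|x − 346|: 11, 18, 25, 6, 21, 816, 26, 41, 86, 0, 59
Sorted deviations: 0, 6, 11, 18, 21, 25, 26, 41, 59, 86, 816 → MAD = 25

25 ms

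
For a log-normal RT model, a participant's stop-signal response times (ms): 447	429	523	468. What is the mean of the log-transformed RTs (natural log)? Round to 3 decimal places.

6.143

ln(RT): 6.1026, 6.0615, 6.2596, 6.1485
Σ ln(RT) = 24.5721
Mean = 24.5721/4 = 6.14302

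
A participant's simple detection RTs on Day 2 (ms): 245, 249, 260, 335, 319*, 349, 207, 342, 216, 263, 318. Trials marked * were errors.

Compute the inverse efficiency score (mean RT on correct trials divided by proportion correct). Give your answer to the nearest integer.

306 ms

Correct trials (n=10): 245, 249, 260, 335, 349, 207, 342, 216, 263, 318
Mean correct RT = 2784/10 = 278.4000 ms
Proportion correct = 10/11
IES = 278.4000 / (10/11) = 306.240 ms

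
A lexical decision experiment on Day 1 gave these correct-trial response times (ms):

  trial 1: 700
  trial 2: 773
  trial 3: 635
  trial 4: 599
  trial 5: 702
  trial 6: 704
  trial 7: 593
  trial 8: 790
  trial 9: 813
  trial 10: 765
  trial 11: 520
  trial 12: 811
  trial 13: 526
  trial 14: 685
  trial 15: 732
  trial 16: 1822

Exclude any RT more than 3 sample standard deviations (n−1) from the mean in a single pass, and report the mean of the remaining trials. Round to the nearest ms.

690 ms

n = 16, ΣRT = 12170, M = 760.625
Σ(x−M)² = 1332641.75; s = √(1332641.75/15) = 298.065
Cutoffs: 760.625 ± 3·298.065 → [-133.6, 1654.8]
Outside: 1822 → excluded.
Retained (n=15): Σ = 10348, mean = 10348/15 = 689.867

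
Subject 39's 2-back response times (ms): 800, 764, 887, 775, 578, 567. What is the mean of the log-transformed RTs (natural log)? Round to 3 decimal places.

ln(RT): 6.6846, 6.6386, 6.7878, 6.6529, 6.3596, 6.3404
Σ ln(RT) = 39.4638
Mean = 39.4638/6 = 6.57730

6.577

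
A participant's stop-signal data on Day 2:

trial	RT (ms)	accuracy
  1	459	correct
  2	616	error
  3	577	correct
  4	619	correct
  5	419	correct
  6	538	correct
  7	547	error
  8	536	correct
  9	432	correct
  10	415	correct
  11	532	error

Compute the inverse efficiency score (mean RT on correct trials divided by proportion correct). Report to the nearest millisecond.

Correct trials (n=8): 459, 577, 619, 419, 538, 536, 432, 415
Mean correct RT = 3995/8 = 499.3750 ms
Proportion correct = 8/11
IES = 499.3750 / (8/11) = 686.641 ms

687 ms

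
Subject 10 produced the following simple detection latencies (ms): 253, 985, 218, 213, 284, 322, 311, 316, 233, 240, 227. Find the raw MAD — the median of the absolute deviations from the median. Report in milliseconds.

35 ms

Sorted: 213, 218, 227, 233, 240, 253, 284, 311, 316, 322, 985 → median = 253
|x − 253|: 0, 732, 35, 40, 31, 69, 58, 63, 20, 13, 26
Sorted deviations: 0, 13, 20, 26, 31, 35, 40, 58, 63, 69, 732 → MAD = 35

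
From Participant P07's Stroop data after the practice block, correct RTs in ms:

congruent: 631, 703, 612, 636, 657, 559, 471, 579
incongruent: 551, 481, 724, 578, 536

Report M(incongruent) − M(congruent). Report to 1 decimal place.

M(congruent) = 4848/8 = 606.000
M(incongruent) = 2870/5 = 574.000
Difference = 574.000 − 606.000 = -32.000 ms

-32.0 ms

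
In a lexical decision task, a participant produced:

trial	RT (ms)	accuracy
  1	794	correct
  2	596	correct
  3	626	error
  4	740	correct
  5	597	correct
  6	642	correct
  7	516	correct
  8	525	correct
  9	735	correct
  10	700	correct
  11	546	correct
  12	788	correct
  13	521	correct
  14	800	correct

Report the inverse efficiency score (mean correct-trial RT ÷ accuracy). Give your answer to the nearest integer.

Correct trials (n=13): 794, 596, 740, 597, 642, 516, 525, 735, 700, 546, 788, 521, 800
Mean correct RT = 8500/13 = 653.8462 ms
Proportion correct = 13/14
IES = 653.8462 / (13/14) = 704.142 ms

704 ms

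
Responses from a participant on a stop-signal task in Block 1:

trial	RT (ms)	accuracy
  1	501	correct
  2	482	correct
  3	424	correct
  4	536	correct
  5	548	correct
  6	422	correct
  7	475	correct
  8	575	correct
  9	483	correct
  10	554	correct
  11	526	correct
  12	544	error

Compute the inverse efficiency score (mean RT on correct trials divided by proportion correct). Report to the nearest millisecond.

Correct trials (n=11): 501, 482, 424, 536, 548, 422, 475, 575, 483, 554, 526
Mean correct RT = 5526/11 = 502.3636 ms
Proportion correct = 11/12
IES = 502.3636 / (11/12) = 548.033 ms

548 ms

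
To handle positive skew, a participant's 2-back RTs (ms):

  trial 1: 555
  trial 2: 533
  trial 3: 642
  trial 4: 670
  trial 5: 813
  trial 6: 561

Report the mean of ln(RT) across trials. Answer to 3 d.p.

ln(RT): 6.3190, 6.2785, 6.4646, 6.5073, 6.7007, 6.3297
Σ ln(RT) = 38.5998
Mean = 38.5998/6 = 6.43330

6.433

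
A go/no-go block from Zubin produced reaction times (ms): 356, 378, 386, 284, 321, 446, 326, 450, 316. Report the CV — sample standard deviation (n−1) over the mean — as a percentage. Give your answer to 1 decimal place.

16.0%

n = 9, Σ = 3263, M = 362.5556
Σ(x−M)² = 26842.222; s = √(26842.222/8) = 57.9248
CV = 57.9248 / 362.5556 = 0.15977 = 15.977%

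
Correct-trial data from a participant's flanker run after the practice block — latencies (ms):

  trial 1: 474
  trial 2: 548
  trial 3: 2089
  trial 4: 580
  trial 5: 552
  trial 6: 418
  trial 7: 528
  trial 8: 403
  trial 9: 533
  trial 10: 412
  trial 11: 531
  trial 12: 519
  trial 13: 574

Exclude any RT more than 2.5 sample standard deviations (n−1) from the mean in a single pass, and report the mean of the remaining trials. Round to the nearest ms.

n = 13, ΣRT = 8161, M = 627.769
Σ(x−M)² = 2357328.31; s = √(2357328.31/12) = 443.220
Cutoffs: 627.769 ± 2.5·443.220 → [-480.3, 1735.8]
Outside: 2089 → excluded.
Retained (n=12): Σ = 6072, mean = 6072/12 = 506.000

506 ms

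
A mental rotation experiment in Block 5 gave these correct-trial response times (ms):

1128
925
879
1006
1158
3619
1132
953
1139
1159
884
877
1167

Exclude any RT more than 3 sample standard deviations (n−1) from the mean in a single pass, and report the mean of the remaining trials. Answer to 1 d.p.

1033.9 ms

n = 13, ΣRT = 16026, M = 1232.769
Σ(x−M)² = 6337160.31; s = √(6337160.31/12) = 726.703
Cutoffs: 1232.769 ± 3·726.703 → [-947.3, 3412.9]
Outside: 3619 → excluded.
Retained (n=12): Σ = 12407, mean = 12407/12 = 1033.917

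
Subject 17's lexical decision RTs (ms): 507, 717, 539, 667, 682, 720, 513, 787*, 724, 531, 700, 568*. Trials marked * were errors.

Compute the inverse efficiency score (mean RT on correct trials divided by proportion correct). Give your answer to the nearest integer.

Correct trials (n=10): 507, 717, 539, 667, 682, 720, 513, 724, 531, 700
Mean correct RT = 6300/10 = 630.0000 ms
Proportion correct = 10/12
IES = 630.0000 / (10/12) = 756.000 ms

756 ms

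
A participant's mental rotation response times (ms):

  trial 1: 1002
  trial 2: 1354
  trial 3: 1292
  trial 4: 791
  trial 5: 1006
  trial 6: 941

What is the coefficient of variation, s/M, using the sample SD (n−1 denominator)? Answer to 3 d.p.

n = 6, Σ = 6386, M = 1064.3333
Σ(x−M)² = 232949.333; s = √(232949.333/5) = 215.8469
CV = 215.8469 / 1064.3333 = 0.20280

0.203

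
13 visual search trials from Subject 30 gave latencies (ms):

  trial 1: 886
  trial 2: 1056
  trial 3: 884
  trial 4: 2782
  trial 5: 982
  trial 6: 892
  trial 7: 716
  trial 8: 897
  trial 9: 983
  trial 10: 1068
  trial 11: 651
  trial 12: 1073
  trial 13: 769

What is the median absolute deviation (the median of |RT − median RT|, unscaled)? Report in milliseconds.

128 ms

Sorted: 651, 716, 769, 884, 886, 892, 897, 982, 983, 1056, 1068, 1073, 2782 → median = 897
|x − 897|: 11, 159, 13, 1885, 85, 5, 181, 0, 86, 171, 246, 176, 128
Sorted deviations: 0, 5, 11, 13, 85, 86, 128, 159, 171, 176, 181, 246, 1885 → MAD = 128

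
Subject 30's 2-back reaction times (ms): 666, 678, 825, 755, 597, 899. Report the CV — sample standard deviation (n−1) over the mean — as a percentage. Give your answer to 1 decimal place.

n = 6, Σ = 4420, M = 736.6667
Σ(x−M)² = 62433.333; s = √(62433.333/5) = 111.7438
CV = 111.7438 / 736.6667 = 0.15169 = 15.169%

15.2%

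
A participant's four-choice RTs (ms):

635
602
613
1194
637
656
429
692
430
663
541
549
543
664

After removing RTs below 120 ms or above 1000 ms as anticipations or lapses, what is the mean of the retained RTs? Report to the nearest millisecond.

Excluded: 1194
Retained (n=13): Σ = 7654
Mean = 7654/13 = 588.7692

589 ms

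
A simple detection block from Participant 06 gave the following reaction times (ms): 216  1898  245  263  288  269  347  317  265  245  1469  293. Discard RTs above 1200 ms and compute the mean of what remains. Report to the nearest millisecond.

275 ms

Excluded: 1469, 1898
Retained (n=10): Σ = 2748
Mean = 2748/10 = 274.8000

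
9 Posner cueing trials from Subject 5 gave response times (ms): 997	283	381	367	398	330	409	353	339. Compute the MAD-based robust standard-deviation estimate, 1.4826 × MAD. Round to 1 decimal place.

46.0 ms

Sorted: 283, 330, 339, 353, 367, 381, 398, 409, 997 → median = 367
|x − 367| sorted: 0, 14, 14, 28, 31, 37, 42, 84, 630 → MAD = 31
Robust SD ≈ 1.4826 × 31 = 45.961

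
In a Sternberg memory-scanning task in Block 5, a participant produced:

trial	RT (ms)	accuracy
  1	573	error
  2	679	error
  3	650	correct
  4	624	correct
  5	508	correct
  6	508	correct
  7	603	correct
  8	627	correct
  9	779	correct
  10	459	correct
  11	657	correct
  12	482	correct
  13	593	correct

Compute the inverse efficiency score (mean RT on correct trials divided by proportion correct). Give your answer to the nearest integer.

Correct trials (n=11): 650, 624, 508, 508, 603, 627, 779, 459, 657, 482, 593
Mean correct RT = 6490/11 = 590.0000 ms
Proportion correct = 11/13
IES = 590.0000 / (11/13) = 697.273 ms

697 ms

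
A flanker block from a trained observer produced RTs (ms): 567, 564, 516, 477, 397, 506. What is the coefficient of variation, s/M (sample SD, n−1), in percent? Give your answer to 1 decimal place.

12.5%

n = 6, Σ = 3027, M = 504.5000
Σ(x−M)² = 19893.500; s = √(19893.500/5) = 63.0769
CV = 63.0769 / 504.5000 = 0.12503 = 12.503%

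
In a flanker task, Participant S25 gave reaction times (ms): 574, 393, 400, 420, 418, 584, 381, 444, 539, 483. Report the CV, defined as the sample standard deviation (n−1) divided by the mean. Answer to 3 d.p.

0.165

n = 10, Σ = 4636, M = 463.6000
Σ(x−M)² = 52962.400; s = √(52962.400/9) = 76.7119
CV = 76.7119 / 463.6000 = 0.16547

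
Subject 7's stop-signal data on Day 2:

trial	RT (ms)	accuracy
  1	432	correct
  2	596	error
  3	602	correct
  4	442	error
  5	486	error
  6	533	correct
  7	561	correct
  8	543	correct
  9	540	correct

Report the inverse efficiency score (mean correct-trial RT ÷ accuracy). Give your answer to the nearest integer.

Correct trials (n=6): 432, 602, 533, 561, 543, 540
Mean correct RT = 3211/6 = 535.1667 ms
Proportion correct = 6/9
IES = 535.1667 / (6/9) = 802.750 ms

803 ms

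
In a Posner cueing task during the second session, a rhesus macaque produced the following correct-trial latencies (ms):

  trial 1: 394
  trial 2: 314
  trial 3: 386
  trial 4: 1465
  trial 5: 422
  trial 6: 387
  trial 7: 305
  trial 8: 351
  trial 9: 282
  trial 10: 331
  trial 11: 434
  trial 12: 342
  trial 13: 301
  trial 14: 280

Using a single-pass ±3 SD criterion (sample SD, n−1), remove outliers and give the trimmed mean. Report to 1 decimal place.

n = 14, ΣRT = 5994, M = 428.143
Σ(x−M)² = 1190249.71; s = √(1190249.71/13) = 302.585
Cutoffs: 428.143 ± 3·302.585 → [-479.6, 1335.9]
Outside: 1465 → excluded.
Retained (n=13): Σ = 4529, mean = 4529/13 = 348.385

348.4 ms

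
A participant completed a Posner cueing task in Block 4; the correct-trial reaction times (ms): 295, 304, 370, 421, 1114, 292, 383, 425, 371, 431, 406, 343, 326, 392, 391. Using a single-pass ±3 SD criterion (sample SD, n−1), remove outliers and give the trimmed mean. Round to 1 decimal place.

n = 15, ΣRT = 6264, M = 417.600
Σ(x−M)² = 550017.60; s = √(550017.60/14) = 198.209
Cutoffs: 417.600 ± 3·198.209 → [-177.0, 1012.2]
Outside: 1114 → excluded.
Retained (n=14): Σ = 5150, mean = 5150/14 = 367.857

367.9 ms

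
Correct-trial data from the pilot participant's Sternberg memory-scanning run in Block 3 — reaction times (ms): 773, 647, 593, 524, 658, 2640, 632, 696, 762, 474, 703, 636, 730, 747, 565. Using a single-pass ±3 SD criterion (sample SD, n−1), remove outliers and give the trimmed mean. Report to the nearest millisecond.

653 ms

n = 15, ΣRT = 11780, M = 785.333
Σ(x−M)² = 3791699.33; s = √(3791699.33/14) = 520.419
Cutoffs: 785.333 ± 3·520.419 → [-775.9, 2346.6]
Outside: 2640 → excluded.
Retained (n=14): Σ = 9140, mean = 9140/14 = 652.857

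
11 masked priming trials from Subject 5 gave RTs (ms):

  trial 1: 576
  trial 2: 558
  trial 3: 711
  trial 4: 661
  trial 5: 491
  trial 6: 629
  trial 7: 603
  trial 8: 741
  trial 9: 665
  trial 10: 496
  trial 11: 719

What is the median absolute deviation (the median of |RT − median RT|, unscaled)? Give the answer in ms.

Sorted: 491, 496, 558, 576, 603, 629, 661, 665, 711, 719, 741 → median = 629
|x − 629|: 53, 71, 82, 32, 138, 0, 26, 112, 36, 133, 90
Sorted deviations: 0, 26, 32, 36, 53, 71, 82, 90, 112, 133, 138 → MAD = 71

71 ms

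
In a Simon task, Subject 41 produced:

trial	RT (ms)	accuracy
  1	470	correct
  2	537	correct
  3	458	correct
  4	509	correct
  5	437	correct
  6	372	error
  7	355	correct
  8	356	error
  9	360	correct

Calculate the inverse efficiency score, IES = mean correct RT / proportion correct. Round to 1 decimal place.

574.2 ms

Correct trials (n=7): 470, 537, 458, 509, 437, 355, 360
Mean correct RT = 3126/7 = 446.5714 ms
Proportion correct = 7/9
IES = 446.5714 / (7/9) = 574.163 ms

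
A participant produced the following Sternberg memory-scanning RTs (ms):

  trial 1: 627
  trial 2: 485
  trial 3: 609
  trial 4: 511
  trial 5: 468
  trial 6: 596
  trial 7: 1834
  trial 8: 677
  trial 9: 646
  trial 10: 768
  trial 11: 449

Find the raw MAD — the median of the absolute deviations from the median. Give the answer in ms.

Sorted: 449, 468, 485, 511, 596, 609, 627, 646, 677, 768, 1834 → median = 609
|x − 609|: 18, 124, 0, 98, 141, 13, 1225, 68, 37, 159, 160
Sorted deviations: 0, 13, 18, 37, 68, 98, 124, 141, 159, 160, 1225 → MAD = 98

98 ms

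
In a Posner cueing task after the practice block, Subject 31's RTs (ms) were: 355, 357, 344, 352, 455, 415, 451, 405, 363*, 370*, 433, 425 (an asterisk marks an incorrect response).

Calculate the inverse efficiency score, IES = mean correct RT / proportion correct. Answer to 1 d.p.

479.0 ms

Correct trials (n=10): 355, 357, 344, 352, 455, 415, 451, 405, 433, 425
Mean correct RT = 3992/10 = 399.2000 ms
Proportion correct = 10/12
IES = 399.2000 / (10/12) = 479.040 ms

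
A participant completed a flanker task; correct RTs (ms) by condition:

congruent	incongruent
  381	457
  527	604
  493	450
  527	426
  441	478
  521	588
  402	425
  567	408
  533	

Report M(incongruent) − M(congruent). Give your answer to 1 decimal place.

M(congruent) = 4392/9 = 488.000
M(incongruent) = 3836/8 = 479.500
Difference = 479.500 − 488.000 = -8.500 ms

-8.5 ms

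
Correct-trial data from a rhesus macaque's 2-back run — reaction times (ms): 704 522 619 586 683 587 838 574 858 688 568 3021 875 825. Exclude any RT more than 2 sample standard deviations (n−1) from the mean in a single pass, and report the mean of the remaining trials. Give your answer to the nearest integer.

n = 14, ΣRT = 11948, M = 853.429
Σ(x−M)² = 5245493.43; s = √(5245493.43/13) = 635.216
Cutoffs: 853.429 ± 2·635.216 → [-417.0, 2123.9]
Outside: 3021 → excluded.
Retained (n=13): Σ = 8927, mean = 8927/13 = 686.692

687 ms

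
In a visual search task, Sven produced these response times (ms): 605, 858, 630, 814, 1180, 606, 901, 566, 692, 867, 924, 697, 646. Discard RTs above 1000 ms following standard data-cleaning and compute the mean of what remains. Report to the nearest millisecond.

734 ms

Excluded: 1180
Retained (n=12): Σ = 8806
Mean = 8806/12 = 733.8333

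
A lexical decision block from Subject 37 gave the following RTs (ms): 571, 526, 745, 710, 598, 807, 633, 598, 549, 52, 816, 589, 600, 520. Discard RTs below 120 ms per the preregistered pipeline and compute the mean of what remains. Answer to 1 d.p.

Excluded: 52
Retained (n=13): Σ = 8262
Mean = 8262/13 = 635.5385

635.5 ms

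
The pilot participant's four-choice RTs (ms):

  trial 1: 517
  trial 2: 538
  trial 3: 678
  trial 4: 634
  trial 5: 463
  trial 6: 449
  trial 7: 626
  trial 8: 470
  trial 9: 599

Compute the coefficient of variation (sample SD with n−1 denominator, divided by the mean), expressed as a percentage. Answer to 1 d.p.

n = 9, Σ = 4974, M = 552.6667
Σ(x−M)² = 56956.000; s = √(56956.000/8) = 84.3771
CV = 84.3771 / 552.6667 = 0.15267 = 15.267%

15.3%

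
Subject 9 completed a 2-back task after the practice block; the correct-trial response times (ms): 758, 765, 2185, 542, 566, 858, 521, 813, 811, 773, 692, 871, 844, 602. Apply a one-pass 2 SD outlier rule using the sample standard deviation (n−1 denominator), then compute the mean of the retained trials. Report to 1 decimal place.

n = 14, ΣRT = 11601, M = 828.643
Σ(x−M)² = 2171117.21; s = √(2171117.21/13) = 408.667
Cutoffs: 828.643 ± 2·408.667 → [11.3, 1646.0]
Outside: 2185 → excluded.
Retained (n=13): Σ = 9416, mean = 9416/13 = 724.308

724.3 ms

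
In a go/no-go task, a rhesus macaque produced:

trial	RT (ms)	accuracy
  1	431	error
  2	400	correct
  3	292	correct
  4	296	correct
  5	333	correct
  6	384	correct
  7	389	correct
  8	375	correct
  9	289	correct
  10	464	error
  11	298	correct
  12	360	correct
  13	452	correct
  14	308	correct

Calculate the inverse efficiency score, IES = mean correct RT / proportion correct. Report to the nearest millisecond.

Correct trials (n=12): 400, 292, 296, 333, 384, 389, 375, 289, 298, 360, 452, 308
Mean correct RT = 4176/12 = 348.0000 ms
Proportion correct = 12/14
IES = 348.0000 / (12/14) = 406.000 ms

406 ms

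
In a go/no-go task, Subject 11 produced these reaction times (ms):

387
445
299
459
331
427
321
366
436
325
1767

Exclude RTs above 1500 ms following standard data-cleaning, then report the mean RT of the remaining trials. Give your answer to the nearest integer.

380 ms

Excluded: 1767
Retained (n=10): Σ = 3796
Mean = 3796/10 = 379.6000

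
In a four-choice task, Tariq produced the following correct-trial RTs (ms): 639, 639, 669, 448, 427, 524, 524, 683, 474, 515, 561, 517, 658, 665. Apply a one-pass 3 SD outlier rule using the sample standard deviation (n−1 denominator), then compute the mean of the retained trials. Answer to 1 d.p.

567.4 ms

n = 14, ΣRT = 7943, M = 567.357
Σ(x−M)² = 103459.21; s = √(103459.21/13) = 89.210
Cutoffs: 567.357 ± 3·89.210 → [299.7, 835.0]
No RTs fall outside the cutoffs; all 14 retained. Mean = 7943/14 = 567.357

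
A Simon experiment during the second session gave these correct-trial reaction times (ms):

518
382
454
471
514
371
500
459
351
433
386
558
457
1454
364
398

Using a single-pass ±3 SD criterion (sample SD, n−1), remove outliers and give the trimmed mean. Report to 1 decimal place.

n = 16, ΣRT = 8070, M = 504.375
Σ(x−M)² = 1019331.75; s = √(1019331.75/15) = 260.683
Cutoffs: 504.375 ± 3·260.683 → [-277.7, 1286.4]
Outside: 1454 → excluded.
Retained (n=15): Σ = 6616, mean = 6616/15 = 441.067

441.1 ms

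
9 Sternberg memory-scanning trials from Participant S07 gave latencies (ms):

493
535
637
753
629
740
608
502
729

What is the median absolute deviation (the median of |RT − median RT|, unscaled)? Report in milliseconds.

100 ms

Sorted: 493, 502, 535, 608, 629, 637, 729, 740, 753 → median = 629
|x − 629|: 136, 94, 8, 124, 0, 111, 21, 127, 100
Sorted deviations: 0, 8, 21, 94, 100, 111, 124, 127, 136 → MAD = 100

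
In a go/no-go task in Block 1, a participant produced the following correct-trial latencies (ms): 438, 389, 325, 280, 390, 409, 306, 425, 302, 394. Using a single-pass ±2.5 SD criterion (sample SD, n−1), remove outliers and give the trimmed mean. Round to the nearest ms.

n = 10, ΣRT = 3658, M = 365.800
Σ(x−M)² = 29175.60; s = √(29175.60/9) = 56.936
Cutoffs: 365.800 ± 2.5·56.936 → [223.5, 508.1]
No RTs fall outside the cutoffs; all 10 retained. Mean = 3658/10 = 365.800

366 ms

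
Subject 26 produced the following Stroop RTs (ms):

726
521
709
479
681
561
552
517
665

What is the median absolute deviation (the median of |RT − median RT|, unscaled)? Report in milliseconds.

Sorted: 479, 517, 521, 552, 561, 665, 681, 709, 726 → median = 561
|x − 561|: 165, 40, 148, 82, 120, 0, 9, 44, 104
Sorted deviations: 0, 9, 40, 44, 82, 104, 120, 148, 165 → MAD = 82

82 ms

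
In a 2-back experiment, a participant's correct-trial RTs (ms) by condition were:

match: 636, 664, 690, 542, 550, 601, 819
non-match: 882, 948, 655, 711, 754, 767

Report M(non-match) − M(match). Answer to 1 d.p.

M(match) = 4502/7 = 643.143
M(non-match) = 4717/6 = 786.167
Difference = 786.167 − 643.143 = 143.024 ms

143.0 ms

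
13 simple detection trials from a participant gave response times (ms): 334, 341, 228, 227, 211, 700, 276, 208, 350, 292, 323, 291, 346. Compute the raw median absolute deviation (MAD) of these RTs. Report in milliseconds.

Sorted: 208, 211, 227, 228, 276, 291, 292, 323, 334, 341, 346, 350, 700 → median = 292
|x − 292|: 42, 49, 64, 65, 81, 408, 16, 84, 58, 0, 31, 1, 54
Sorted deviations: 0, 1, 16, 31, 42, 49, 54, 58, 64, 65, 81, 84, 408 → MAD = 54

54 ms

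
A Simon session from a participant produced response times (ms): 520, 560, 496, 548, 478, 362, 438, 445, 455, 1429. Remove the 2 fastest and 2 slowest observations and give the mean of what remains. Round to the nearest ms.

Sorted: 362, 438, 445, 455, 478, 496, 520, 548, 560, 1429
Drop lowest 2 (362, 438) and highest 2 (560, 1429)
Remaining (n=6): Σ = 2942, mean = 2942/6 = 490.333

490 ms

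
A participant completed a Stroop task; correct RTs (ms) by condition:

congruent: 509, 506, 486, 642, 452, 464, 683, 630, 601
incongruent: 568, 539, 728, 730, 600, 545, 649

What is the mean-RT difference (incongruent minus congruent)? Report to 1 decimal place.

M(congruent) = 4973/9 = 552.556
M(incongruent) = 4359/7 = 622.714
Difference = 622.714 − 552.556 = 70.159 ms

70.2 ms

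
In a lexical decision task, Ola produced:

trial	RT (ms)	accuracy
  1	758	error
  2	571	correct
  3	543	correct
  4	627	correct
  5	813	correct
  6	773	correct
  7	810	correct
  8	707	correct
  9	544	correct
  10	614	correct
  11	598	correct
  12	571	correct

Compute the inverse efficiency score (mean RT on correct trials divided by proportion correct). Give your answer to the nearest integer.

Correct trials (n=11): 571, 543, 627, 813, 773, 810, 707, 544, 614, 598, 571
Mean correct RT = 7171/11 = 651.9091 ms
Proportion correct = 11/12
IES = 651.9091 / (11/12) = 711.174 ms

711 ms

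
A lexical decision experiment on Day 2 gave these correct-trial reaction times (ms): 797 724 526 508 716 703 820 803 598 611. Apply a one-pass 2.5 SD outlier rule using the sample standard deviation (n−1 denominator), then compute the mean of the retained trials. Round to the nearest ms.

681 ms

n = 10, ΣRT = 6806, M = 680.600
Σ(x−M)² = 116960.40; s = √(116960.40/9) = 113.998
Cutoffs: 680.600 ± 2.5·113.998 → [395.6, 965.6]
No RTs fall outside the cutoffs; all 10 retained. Mean = 6806/10 = 680.600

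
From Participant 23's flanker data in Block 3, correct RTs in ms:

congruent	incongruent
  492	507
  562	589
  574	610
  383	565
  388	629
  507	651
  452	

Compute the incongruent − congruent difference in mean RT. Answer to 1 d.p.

M(congruent) = 3358/7 = 479.714
M(incongruent) = 3551/6 = 591.833
Difference = 591.833 − 479.714 = 112.119 ms

112.1 ms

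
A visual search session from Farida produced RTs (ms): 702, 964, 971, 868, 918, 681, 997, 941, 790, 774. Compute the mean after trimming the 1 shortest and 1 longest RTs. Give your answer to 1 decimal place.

866.0 ms

Sorted: 681, 702, 774, 790, 868, 918, 941, 964, 971, 997
Drop lowest 1 (681) and highest 1 (997)
Remaining (n=8): Σ = 6928, mean = 6928/8 = 866.000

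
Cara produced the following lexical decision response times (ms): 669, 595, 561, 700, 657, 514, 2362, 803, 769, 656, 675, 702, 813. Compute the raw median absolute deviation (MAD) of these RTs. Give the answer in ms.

80 ms

Sorted: 514, 561, 595, 656, 657, 669, 675, 700, 702, 769, 803, 813, 2362 → median = 675
|x − 675|: 6, 80, 114, 25, 18, 161, 1687, 128, 94, 19, 0, 27, 138
Sorted deviations: 0, 6, 18, 19, 25, 27, 80, 94, 114, 128, 138, 161, 1687 → MAD = 80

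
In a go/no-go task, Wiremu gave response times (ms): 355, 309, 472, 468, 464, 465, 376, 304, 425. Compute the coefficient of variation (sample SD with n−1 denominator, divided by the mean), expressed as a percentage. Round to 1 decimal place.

n = 9, Σ = 3638, M = 404.2222
Σ(x−M)² = 38691.556; s = √(38691.556/8) = 69.5446
CV = 69.5446 / 404.2222 = 0.17205 = 17.205%

17.2%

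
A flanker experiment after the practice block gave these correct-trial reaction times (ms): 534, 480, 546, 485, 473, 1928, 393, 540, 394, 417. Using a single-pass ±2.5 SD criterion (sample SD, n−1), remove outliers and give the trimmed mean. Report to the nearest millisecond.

n = 10, ΣRT = 6190, M = 619.000
Σ(x−M)² = 1933374.00; s = √(1933374.00/9) = 463.486
Cutoffs: 619.000 ± 2.5·463.486 → [-539.7, 1777.7]
Outside: 1928 → excluded.
Retained (n=9): Σ = 4262, mean = 4262/9 = 473.556

474 ms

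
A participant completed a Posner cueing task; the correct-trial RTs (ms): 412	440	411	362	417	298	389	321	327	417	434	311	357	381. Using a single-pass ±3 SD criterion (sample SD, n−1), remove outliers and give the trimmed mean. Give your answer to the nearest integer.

n = 14, ΣRT = 5277, M = 376.929
Σ(x−M)² = 29816.93; s = √(29816.93/13) = 47.892
Cutoffs: 376.929 ± 3·47.892 → [233.3, 520.6]
No RTs fall outside the cutoffs; all 14 retained. Mean = 5277/14 = 376.929

377 ms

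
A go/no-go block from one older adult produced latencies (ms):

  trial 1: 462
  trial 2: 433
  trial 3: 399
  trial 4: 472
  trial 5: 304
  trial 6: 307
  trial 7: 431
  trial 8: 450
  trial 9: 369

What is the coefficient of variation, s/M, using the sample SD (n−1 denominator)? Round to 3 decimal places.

n = 9, Σ = 3627, M = 403.0000
Σ(x−M)² = 32324.000; s = √(32324.000/8) = 63.5649
CV = 63.5649 / 403.0000 = 0.15773

0.158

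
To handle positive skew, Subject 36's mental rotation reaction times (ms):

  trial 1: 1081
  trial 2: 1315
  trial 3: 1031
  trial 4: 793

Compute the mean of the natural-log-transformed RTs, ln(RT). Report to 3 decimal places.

ln(RT): 6.9856, 7.1816, 6.9383, 6.6758
Σ ln(RT) = 27.7813
Mean = 27.7813/4 = 6.94534

6.945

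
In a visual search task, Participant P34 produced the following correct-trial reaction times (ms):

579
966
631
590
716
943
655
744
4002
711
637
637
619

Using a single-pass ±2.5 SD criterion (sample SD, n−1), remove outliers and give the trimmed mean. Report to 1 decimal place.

702.3 ms

n = 13, ΣRT = 12430, M = 956.154
Σ(x−M)² = 10230355.69; s = √(10230355.69/12) = 923.325
Cutoffs: 956.154 ± 2.5·923.325 → [-1352.2, 3264.5]
Outside: 4002 → excluded.
Retained (n=12): Σ = 8428, mean = 8428/12 = 702.333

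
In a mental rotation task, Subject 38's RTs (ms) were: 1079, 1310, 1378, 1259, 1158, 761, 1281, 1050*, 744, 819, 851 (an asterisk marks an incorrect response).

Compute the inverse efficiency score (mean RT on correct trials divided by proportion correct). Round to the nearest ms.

Correct trials (n=10): 1079, 1310, 1378, 1259, 1158, 761, 1281, 744, 819, 851
Mean correct RT = 10640/10 = 1064.0000 ms
Proportion correct = 10/11
IES = 1064.0000 / (10/11) = 1170.400 ms

1170 ms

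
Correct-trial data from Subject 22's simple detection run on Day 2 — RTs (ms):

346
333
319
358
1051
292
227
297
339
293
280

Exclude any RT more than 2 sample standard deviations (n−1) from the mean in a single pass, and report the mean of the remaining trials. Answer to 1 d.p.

308.4 ms

n = 11, ΣRT = 4135, M = 375.909
Σ(x−M)² = 514918.91; s = √(514918.91/10) = 226.918
Cutoffs: 375.909 ± 2·226.918 → [-77.9, 829.7]
Outside: 1051 → excluded.
Retained (n=10): Σ = 3084, mean = 3084/10 = 308.400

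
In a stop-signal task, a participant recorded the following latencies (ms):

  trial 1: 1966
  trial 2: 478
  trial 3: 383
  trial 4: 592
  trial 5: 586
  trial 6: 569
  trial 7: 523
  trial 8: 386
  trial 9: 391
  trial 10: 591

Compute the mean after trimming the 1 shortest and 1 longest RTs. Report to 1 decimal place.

514.5 ms

Sorted: 383, 386, 391, 478, 523, 569, 586, 591, 592, 1966
Drop lowest 1 (383) and highest 1 (1966)
Remaining (n=8): Σ = 4116, mean = 4116/8 = 514.500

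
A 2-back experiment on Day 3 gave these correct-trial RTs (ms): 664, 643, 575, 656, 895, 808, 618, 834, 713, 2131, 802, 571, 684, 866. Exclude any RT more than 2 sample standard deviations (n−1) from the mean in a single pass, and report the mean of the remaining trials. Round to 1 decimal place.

717.6 ms

n = 14, ΣRT = 11460, M = 818.571
Σ(x−M)² = 2002433.43; s = √(2002433.43/13) = 392.471
Cutoffs: 818.571 ± 2·392.471 → [33.6, 1603.5]
Outside: 2131 → excluded.
Retained (n=13): Σ = 9329, mean = 9329/13 = 717.615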